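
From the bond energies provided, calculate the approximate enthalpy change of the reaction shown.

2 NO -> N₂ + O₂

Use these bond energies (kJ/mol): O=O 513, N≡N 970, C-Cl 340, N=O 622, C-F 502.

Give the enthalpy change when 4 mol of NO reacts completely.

Bonds broken (reactants):
  N=O: 2 × 622 = 1244
  Σ(broken) = 1244 kJ
Bonds formed (products):
  N≡N: 1 × 970 = 970
  O=O: 1 × 513 = 513
  Σ(formed) = 1483 kJ
ΔH = Σ(broken) − Σ(formed) = 1244 − 1483 = −239 kJ
For 2× the reaction as written: 2 × (−239) = −478 kJ

ΔH = −478 kJ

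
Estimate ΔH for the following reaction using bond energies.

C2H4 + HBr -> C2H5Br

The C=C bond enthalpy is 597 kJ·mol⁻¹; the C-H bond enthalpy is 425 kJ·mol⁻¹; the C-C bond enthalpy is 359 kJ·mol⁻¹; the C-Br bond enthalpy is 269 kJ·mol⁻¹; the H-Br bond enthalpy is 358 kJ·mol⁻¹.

Bonds broken (reactants):
  C-H: 4 × 425 = 1700
  C=C: 1 × 597 = 597
  H-Br: 1 × 358 = 358
  Σ(broken) = 2655 kJ
Bonds formed (products):
  C-Br: 1 × 269 = 269
  C-C: 1 × 359 = 359
  C-H: 5 × 425 = 2125
  Σ(formed) = 2753 kJ
ΔH = Σ(broken) − Σ(formed) = 2655 − 2753 = −98 kJ

ΔH ≈ −98 kJ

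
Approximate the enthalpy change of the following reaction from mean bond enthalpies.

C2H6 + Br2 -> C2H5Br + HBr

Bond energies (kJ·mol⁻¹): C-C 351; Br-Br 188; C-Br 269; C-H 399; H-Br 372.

Bonds broken (reactants):
  Br-Br: 1 × 188 = 188
  C-C: 1 × 351 = 351
  C-H: 6 × 399 = 2394
  Σ(broken) = 2933 kJ
Bonds formed (products):
  C-Br: 1 × 269 = 269
  C-C: 1 × 351 = 351
  C-H: 5 × 399 = 1995
  H-Br: 1 × 372 = 372
  Σ(formed) = 2987 kJ
ΔH = Σ(broken) − Σ(formed) = 2933 − 2987 = −54 kJ

ΔH ≈ −54 kJ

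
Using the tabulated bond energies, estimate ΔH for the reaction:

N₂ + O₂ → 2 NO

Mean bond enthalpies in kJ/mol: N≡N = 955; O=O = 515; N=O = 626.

ΔH ≈ +218 kJ

Bonds broken (reactants):
  N≡N: 1 × 955 = 955
  O=O: 1 × 515 = 515
  Σ(broken) = 1470 kJ
Bonds formed (products):
  N=O: 2 × 626 = 1252
  Σ(formed) = 1252 kJ
ΔH = Σ(broken) − Σ(formed) = 1470 − 1252 = +218 kJ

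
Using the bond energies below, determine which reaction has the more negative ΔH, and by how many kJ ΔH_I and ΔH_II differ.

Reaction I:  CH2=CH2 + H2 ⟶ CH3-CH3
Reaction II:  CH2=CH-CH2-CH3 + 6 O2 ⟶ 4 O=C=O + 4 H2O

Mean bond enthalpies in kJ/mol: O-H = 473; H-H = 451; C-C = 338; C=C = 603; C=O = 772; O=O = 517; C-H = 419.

Reaction II, by 2105 kJ

Reaction I:
  Bonds broken (reactants):
    C-H: 4 × 419 = 1676
    C=C: 1 × 603 = 603
    H-H: 1 × 451 = 451
    Σ(broken) = 2730 kJ
  Bonds formed (products):
    C-C: 1 × 338 = 338
    C-H: 6 × 419 = 2514
    Σ(formed) = 2852 kJ
  ΔH_I = 2730 − 2852 = −122 kJ
Reaction II:
  Bonds broken (reactants):
    C-C: 2 × 338 = 676
    C-H: 8 × 419 = 3352
    C=C: 1 × 603 = 603
    O=O: 6 × 517 = 3102
    Σ(broken) = 7733 kJ
  Bonds formed (products):
    C=O: 8 × 772 = 6176
    O-H: 8 × 473 = 3784
    Σ(formed) = 9960 kJ
  ΔH_II = 7733 − 9960 = −2227 kJ
ΔH_I − ΔH_II = +2105 kJ, so reaction II has the more negative ΔH; |ΔH_I − ΔH_II| = 2105 kJ.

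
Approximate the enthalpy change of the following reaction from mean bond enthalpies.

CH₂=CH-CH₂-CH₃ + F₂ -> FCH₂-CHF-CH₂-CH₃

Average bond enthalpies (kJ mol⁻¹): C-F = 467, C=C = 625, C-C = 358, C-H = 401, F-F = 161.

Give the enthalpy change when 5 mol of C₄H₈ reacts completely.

Bonds broken (reactants):
  C-C: 2 × 358 = 716
  C-H: 8 × 401 = 3208
  C=C: 1 × 625 = 625
  F-F: 1 × 161 = 161
  Σ(broken) = 4710 kJ
Bonds formed (products):
  C-C: 3 × 358 = 1074
  C-F: 2 × 467 = 934
  C-H: 8 × 401 = 3208
  Σ(formed) = 5216 kJ
ΔH = Σ(broken) − Σ(formed) = 4710 − 5216 = −506 kJ
For 5× the reaction as written: 5 × (−506) = −2530 kJ

ΔH = −2530 kJ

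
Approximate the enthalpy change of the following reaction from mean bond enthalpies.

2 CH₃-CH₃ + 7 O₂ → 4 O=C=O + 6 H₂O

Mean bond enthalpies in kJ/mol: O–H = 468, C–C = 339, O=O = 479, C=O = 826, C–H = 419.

Bonds broken (reactants):
  C–C: 2 × 339 = 678
  C–H: 12 × 419 = 5028
  O=O: 7 × 479 = 3353
  Σ(broken) = 9059 kJ
Bonds formed (products):
  C=O: 8 × 826 = 6608
  O–H: 12 × 468 = 5616
  Σ(formed) = 12224 kJ
ΔH = Σ(broken) − Σ(formed) = 9059 − 12224 = −3165 kJ

ΔH ≈ −3165 kJ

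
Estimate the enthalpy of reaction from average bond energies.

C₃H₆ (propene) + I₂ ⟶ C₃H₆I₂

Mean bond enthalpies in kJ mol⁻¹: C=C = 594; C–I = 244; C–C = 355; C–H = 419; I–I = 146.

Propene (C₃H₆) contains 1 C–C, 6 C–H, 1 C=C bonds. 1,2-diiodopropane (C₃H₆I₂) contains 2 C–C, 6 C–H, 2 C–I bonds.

ΔH ≈ −103 kJ

Bonds broken (reactants):
  C–C: 1 × 355 = 355
  C–H: 6 × 419 = 2514
  C=C: 1 × 594 = 594
  I–I: 1 × 146 = 146
  Σ(broken) = 3609 kJ
Bonds formed (products):
  C–C: 2 × 355 = 710
  C–H: 6 × 419 = 2514
  C–I: 2 × 244 = 488
  Σ(formed) = 3712 kJ
ΔH = Σ(broken) − Σ(formed) = 3609 − 3712 = −103 kJ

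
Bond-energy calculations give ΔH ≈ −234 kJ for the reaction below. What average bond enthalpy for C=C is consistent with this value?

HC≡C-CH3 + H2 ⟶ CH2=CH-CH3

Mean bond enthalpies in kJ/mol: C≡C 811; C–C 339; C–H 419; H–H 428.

D(C=C) ≈ 635 kJ/mol

Let D be the C=C bond energy.
Σ(broken) = 1×811 + 1×339 + 4×419 + 1×428 = 3254
Σ(formed) = 1×339 + 6×419 + 1×D = 2853 + D
ΔH = Σ(broken) − Σ(formed) = (3254) − (2853 + D) = +401 − D
Setting this equal to −234 kJ gives D = 635 kJ/mol.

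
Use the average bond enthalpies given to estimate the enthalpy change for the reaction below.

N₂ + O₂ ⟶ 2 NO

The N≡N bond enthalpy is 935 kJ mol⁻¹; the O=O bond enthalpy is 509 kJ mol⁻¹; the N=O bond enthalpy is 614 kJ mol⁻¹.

ΔH ≈ +216 kJ

Bonds broken (reactants):
  N≡N: 1 × 935 = 935
  O=O: 1 × 509 = 509
  Σ(broken) = 1444 kJ
Bonds formed (products):
  N=O: 2 × 614 = 1228
  Σ(formed) = 1228 kJ
ΔH = Σ(broken) − Σ(formed) = 1444 − 1228 = +216 kJ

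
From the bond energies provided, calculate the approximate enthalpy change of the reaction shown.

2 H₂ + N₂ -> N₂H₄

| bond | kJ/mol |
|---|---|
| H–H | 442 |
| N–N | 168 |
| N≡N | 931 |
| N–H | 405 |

ΔH ≈ +27 kJ

Bonds broken (reactants):
  H–H: 2 × 442 = 884
  N≡N: 1 × 931 = 931
  Σ(broken) = 1815 kJ
Bonds formed (products):
  N–H: 4 × 405 = 1620
  N–N: 1 × 168 = 168
  Σ(formed) = 1788 kJ
ΔH = Σ(broken) − Σ(formed) = 1815 − 1788 = +27 kJ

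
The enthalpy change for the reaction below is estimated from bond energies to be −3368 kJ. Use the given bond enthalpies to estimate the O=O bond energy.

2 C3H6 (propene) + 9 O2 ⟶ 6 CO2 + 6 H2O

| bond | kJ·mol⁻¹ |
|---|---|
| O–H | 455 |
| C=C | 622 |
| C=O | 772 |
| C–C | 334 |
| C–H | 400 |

Let D be the O=O bond energy.
Σ(broken) = 2×334 + 12×400 + 2×622 + 9×D = 6712 + 9D
Σ(formed) = 12×772 + 12×455 = 14724
ΔH = Σ(broken) − Σ(formed) = (6712 + 9D) − (14724) = −8012 + 9D
Setting this equal to −3368 kJ gives 9D = 4644, so D = 516 kJ/mol.

D(O=O) ≈ 516 kJ/mol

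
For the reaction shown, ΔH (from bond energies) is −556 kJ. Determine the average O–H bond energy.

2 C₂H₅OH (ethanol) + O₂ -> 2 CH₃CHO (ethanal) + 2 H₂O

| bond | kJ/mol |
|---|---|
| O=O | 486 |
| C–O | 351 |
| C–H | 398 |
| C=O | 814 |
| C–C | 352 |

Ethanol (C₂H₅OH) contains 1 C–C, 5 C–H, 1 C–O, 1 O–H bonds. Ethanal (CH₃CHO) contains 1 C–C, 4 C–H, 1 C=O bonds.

D(O–H) ≈ 456 kJ/mol

Let D be the O–H bond energy.
Σ(broken) = 2×352 + 10×398 + 2×351 + 2×D + 1×486 = 5872 + 2D
Σ(formed) = 2×352 + 8×398 + 2×814 + 4×D = 5516 + 4D
ΔH = Σ(broken) − Σ(formed) = (5872 + 2D) − (5516 + 4D) = +356 − 2D
Setting this equal to −556 kJ gives 2D = 912, so D = 456 kJ/mol.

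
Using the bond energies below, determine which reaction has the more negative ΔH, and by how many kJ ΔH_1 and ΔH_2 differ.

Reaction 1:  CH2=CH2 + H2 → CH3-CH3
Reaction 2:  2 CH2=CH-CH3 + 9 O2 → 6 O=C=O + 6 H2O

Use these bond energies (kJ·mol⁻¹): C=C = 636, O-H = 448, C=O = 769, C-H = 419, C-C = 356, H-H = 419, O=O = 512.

Reaction 2, by 2845 kJ

Reaction 1:
  Bonds broken (reactants):
    C-H: 4 × 419 = 1676
    C=C: 1 × 636 = 636
    H-H: 1 × 419 = 419
    Σ(broken) = 2731 kJ
  Bonds formed (products):
    C-C: 1 × 356 = 356
    C-H: 6 × 419 = 2514
    Σ(formed) = 2870 kJ
  ΔH_1 = 2731 − 2870 = −139 kJ
Reaction 2:
  Bonds broken (reactants):
    C-C: 2 × 356 = 712
    C-H: 12 × 419 = 5028
    C=C: 2 × 636 = 1272
    O=O: 9 × 512 = 4608
    Σ(broken) = 11620 kJ
  Bonds formed (products):
    C=O: 12 × 769 = 9228
    O-H: 12 × 448 = 5376
    Σ(formed) = 14604 kJ
  ΔH_2 = 11620 − 14604 = −2984 kJ
ΔH_1 − ΔH_2 = +2845 kJ, so reaction 2 has the more negative ΔH; |ΔH_1 − ΔH_2| = 2845 kJ.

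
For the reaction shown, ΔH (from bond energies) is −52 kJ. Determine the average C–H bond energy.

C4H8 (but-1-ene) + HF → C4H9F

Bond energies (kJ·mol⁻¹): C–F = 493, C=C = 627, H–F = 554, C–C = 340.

Let D be the C–H bond energy.
Σ(broken) = 2×340 + 8×D + 1×627 + 1×554 = 1861 + 8D
Σ(formed) = 3×340 + 1×493 + 9×D = 1513 + 9D
ΔH = Σ(broken) − Σ(formed) = (1861 + 8D) − (1513 + 9D) = +348 − D
Setting this equal to −52 kJ gives D = 400 kJ/mol.

D(C–H) ≈ 400 kJ/mol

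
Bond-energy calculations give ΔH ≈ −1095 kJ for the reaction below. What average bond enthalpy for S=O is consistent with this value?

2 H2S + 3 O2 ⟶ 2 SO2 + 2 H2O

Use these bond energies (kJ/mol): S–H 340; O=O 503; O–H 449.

D(S=O) ≈ 542 kJ/mol

Let D be the S=O bond energy.
Σ(broken) = 3×503 + 4×340 = 2869
Σ(formed) = 4×449 + 4×D = 1796 + 4D
ΔH = Σ(broken) − Σ(formed) = (2869) − (1796 + 4D) = +1073 − 4D
Setting this equal to −1095 kJ gives 4D = 2168, so D = 542 kJ/mol.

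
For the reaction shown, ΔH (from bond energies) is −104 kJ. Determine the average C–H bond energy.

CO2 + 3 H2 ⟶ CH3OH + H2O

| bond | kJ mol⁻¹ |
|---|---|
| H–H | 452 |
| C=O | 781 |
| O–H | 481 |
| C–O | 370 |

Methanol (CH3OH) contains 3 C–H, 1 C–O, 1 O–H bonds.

D(C–H) ≈ 403 kJ/mol

Let D be the C–H bond energy.
Σ(broken) = 2×781 + 3×452 = 2918
Σ(formed) = 3×D + 1×370 + 3×481 = 1813 + 3D
ΔH = Σ(broken) − Σ(formed) = (2918) − (1813 + 3D) = +1105 − 3D
Setting this equal to −104 kJ gives 3D = 1209, so D = 403 kJ/mol.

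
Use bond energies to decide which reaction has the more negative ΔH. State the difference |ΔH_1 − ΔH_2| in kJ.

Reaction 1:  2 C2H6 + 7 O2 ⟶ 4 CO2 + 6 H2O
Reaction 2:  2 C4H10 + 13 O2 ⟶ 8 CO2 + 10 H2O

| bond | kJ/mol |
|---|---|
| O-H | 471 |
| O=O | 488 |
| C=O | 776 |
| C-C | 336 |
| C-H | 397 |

Reaction 2, by 2528 kJ

Reaction 1:
  Bonds broken (reactants):
    C-C: 2 × 336 = 672
    C-H: 12 × 397 = 4764
    O=O: 7 × 488 = 3416
    Σ(broken) = 8852 kJ
  Bonds formed (products):
    C=O: 8 × 776 = 6208
    O-H: 12 × 471 = 5652
    Σ(formed) = 11860 kJ
  ΔH_1 = 8852 − 11860 = −3008 kJ
Reaction 2:
  Bonds broken (reactants):
    C-C: 6 × 336 = 2016
    C-H: 20 × 397 = 7940
    O=O: 13 × 488 = 6344
    Σ(broken) = 16300 kJ
  Bonds formed (products):
    C=O: 16 × 776 = 12416
    O-H: 20 × 471 = 9420
    Σ(formed) = 21836 kJ
  ΔH_2 = 16300 − 21836 = −5536 kJ
ΔH_1 − ΔH_2 = +2528 kJ, so reaction 2 has the more negative ΔH; |ΔH_1 − ΔH_2| = 2528 kJ.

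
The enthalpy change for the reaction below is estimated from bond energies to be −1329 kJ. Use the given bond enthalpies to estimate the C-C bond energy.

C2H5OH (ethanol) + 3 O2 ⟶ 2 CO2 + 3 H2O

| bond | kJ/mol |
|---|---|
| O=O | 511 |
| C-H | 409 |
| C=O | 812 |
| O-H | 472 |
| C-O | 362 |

Let D be the C-C bond energy.
Σ(broken) = 1×D + 5×409 + 1×362 + 1×472 + 3×511 = 4412 + D
Σ(formed) = 4×812 + 6×472 = 6080
ΔH = Σ(broken) − Σ(formed) = (4412 + D) − (6080) = −1668 + D
Setting this equal to −1329 kJ gives D = 339 kJ/mol.

D(C-C) ≈ 339 kJ/mol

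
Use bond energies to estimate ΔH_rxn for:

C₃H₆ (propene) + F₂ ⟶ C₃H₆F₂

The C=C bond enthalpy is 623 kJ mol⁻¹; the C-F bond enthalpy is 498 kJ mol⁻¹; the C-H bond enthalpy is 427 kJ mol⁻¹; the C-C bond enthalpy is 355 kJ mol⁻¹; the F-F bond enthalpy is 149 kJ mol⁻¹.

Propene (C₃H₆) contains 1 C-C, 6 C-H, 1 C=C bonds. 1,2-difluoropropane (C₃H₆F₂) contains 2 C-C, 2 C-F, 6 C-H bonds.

ΔH ≈ −579 kJ

Bonds broken (reactants):
  C-C: 1 × 355 = 355
  C-H: 6 × 427 = 2562
  C=C: 1 × 623 = 623
  F-F: 1 × 149 = 149
  Σ(broken) = 3689 kJ
Bonds formed (products):
  C-C: 2 × 355 = 710
  C-F: 2 × 498 = 996
  C-H: 6 × 427 = 2562
  Σ(formed) = 4268 kJ
ΔH = Σ(broken) − Σ(formed) = 3689 − 4268 = −579 kJ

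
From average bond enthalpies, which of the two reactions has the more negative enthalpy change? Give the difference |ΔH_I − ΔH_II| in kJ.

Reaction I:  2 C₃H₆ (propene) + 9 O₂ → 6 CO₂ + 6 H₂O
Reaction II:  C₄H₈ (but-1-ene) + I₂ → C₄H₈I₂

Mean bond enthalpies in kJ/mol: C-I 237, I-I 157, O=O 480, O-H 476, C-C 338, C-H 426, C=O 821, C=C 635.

Reaction I, by 4166 kJ

Reaction I:
  Bonds broken (reactants):
    C-C: 2 × 338 = 676
    C-H: 12 × 426 = 5112
    C=C: 2 × 635 = 1270
    O=O: 9 × 480 = 4320
    Σ(broken) = 11378 kJ
  Bonds formed (products):
    C=O: 12 × 821 = 9852
    O-H: 12 × 476 = 5712
    Σ(formed) = 15564 kJ
  ΔH_I = 11378 − 15564 = −4186 kJ
Reaction II:
  Bonds broken (reactants):
    C-C: 2 × 338 = 676
    C-H: 8 × 426 = 3408
    C=C: 1 × 635 = 635
    I-I: 1 × 157 = 157
    Σ(broken) = 4876 kJ
  Bonds formed (products):
    C-C: 3 × 338 = 1014
    C-H: 8 × 426 = 3408
    C-I: 2 × 237 = 474
    Σ(formed) = 4896 kJ
  ΔH_II = 4876 − 4896 = −20 kJ
ΔH_I − ΔH_II = −4166 kJ, so reaction I has the more negative ΔH; |ΔH_I − ΔH_II| = 4166 kJ.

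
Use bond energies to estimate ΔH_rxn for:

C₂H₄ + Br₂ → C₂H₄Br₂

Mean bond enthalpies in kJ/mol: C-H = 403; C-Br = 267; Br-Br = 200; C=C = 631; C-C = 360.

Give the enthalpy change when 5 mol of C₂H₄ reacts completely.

ΔH = −315 kJ

Bonds broken (reactants):
  Br-Br: 1 × 200 = 200
  C-H: 4 × 403 = 1612
  C=C: 1 × 631 = 631
  Σ(broken) = 2443 kJ
Bonds formed (products):
  C-Br: 2 × 267 = 534
  C-C: 1 × 360 = 360
  C-H: 4 × 403 = 1612
  Σ(formed) = 2506 kJ
ΔH = Σ(broken) − Σ(formed) = 2443 − 2506 = −63 kJ
For 5× the reaction as written: 5 × (−63) = −315 kJ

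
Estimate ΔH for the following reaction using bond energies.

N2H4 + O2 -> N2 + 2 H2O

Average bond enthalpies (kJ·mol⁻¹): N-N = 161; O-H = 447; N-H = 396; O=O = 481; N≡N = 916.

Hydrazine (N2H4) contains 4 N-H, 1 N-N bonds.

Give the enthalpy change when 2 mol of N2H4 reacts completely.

ΔH = −956 kJ

Bonds broken (reactants):
  N-H: 4 × 396 = 1584
  N-N: 1 × 161 = 161
  O=O: 1 × 481 = 481
  Σ(broken) = 2226 kJ
Bonds formed (products):
  N≡N: 1 × 916 = 916
  O-H: 4 × 447 = 1788
  Σ(formed) = 2704 kJ
ΔH = Σ(broken) − Σ(formed) = 2226 − 2704 = −478 kJ
For 2× the reaction as written: 2 × (−478) = −956 kJ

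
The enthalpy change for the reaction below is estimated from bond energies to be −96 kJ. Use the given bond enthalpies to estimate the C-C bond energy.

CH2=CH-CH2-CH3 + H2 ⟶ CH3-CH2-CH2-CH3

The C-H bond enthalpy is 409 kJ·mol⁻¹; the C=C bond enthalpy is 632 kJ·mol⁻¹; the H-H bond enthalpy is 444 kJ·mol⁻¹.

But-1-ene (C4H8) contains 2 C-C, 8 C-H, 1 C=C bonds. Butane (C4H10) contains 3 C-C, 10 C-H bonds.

Let D be the C-C bond energy.
Σ(broken) = 2×D + 8×409 + 1×632 + 1×444 = 4348 + 2D
Σ(formed) = 3×D + 10×409 = 4090 + 3D
ΔH = Σ(broken) − Σ(formed) = (4348 + 2D) − (4090 + 3D) = +258 − D
Setting this equal to −96 kJ gives D = 354 kJ/mol.

D(C-C) ≈ 354 kJ/mol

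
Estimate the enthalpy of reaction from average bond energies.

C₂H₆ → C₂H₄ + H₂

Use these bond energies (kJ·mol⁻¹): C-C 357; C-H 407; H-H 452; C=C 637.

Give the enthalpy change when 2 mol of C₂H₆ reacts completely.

ΔH = +164 kJ

Bonds broken (reactants):
  C-C: 1 × 357 = 357
  C-H: 6 × 407 = 2442
  Σ(broken) = 2799 kJ
Bonds formed (products):
  C-H: 4 × 407 = 1628
  C=C: 1 × 637 = 637
  H-H: 1 × 452 = 452
  Σ(formed) = 2717 kJ
ΔH = Σ(broken) − Σ(formed) = 2799 − 2717 = +82 kJ
For 2× the reaction as written: 2 × (+82) = +164 kJ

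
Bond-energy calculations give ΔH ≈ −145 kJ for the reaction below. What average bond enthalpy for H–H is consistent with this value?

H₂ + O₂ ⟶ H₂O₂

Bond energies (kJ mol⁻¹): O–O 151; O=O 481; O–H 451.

D(H–H) ≈ 427 kJ/mol

Let D be the H–H bond energy.
Σ(broken) = 1×D + 1×481 = 481 + D
Σ(formed) = 2×451 + 1×151 = 1053
ΔH = Σ(broken) − Σ(formed) = (481 + D) − (1053) = −572 + D
Setting this equal to −145 kJ gives D = 427 kJ/mol.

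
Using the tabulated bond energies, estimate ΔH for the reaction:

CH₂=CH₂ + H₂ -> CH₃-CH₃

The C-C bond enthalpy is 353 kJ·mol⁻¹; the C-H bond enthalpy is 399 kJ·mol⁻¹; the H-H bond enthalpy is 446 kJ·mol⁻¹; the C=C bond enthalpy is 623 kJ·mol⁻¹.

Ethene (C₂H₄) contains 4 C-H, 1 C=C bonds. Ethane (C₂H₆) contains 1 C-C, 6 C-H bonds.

Bonds broken (reactants):
  C-H: 4 × 399 = 1596
  C=C: 1 × 623 = 623
  H-H: 1 × 446 = 446
  Σ(broken) = 2665 kJ
Bonds formed (products):
  C-C: 1 × 353 = 353
  C-H: 6 × 399 = 2394
  Σ(formed) = 2747 kJ
ΔH = Σ(broken) − Σ(formed) = 2665 − 2747 = −82 kJ

ΔH ≈ −82 kJ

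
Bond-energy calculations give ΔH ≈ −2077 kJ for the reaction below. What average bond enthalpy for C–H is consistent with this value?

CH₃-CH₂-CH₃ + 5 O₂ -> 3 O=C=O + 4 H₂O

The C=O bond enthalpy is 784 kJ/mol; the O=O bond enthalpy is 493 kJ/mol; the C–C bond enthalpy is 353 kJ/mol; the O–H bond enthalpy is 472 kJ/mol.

D(C–H) ≈ 404 kJ/mol

Let D be the C–H bond energy.
Σ(broken) = 2×353 + 8×D + 5×493 = 3171 + 8D
Σ(formed) = 6×784 + 8×472 = 8480
ΔH = Σ(broken) − Σ(formed) = (3171 + 8D) − (8480) = −5309 + 8D
Setting this equal to −2077 kJ gives 8D = 3232, so D = 404 kJ/mol.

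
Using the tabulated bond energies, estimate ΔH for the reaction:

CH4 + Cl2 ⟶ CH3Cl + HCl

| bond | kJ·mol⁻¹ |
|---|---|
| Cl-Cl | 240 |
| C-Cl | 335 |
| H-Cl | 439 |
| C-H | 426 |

Bonds broken (reactants):
  C-H: 4 × 426 = 1704
  Cl-Cl: 1 × 240 = 240
  Σ(broken) = 1944 kJ
Bonds formed (products):
  C-Cl: 1 × 335 = 335
  C-H: 3 × 426 = 1278
  H-Cl: 1 × 439 = 439
  Σ(formed) = 2052 kJ
ΔH = Σ(broken) − Σ(formed) = 1944 − 2052 = −108 kJ

ΔH ≈ −108 kJ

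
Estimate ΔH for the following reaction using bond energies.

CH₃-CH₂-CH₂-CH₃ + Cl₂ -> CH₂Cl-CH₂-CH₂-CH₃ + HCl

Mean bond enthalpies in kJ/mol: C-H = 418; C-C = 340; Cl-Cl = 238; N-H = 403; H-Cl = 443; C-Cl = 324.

Bonds broken (reactants):
  C-C: 3 × 340 = 1020
  C-H: 10 × 418 = 4180
  Cl-Cl: 1 × 238 = 238
  Σ(broken) = 5438 kJ
Bonds formed (products):
  C-C: 3 × 340 = 1020
  C-Cl: 1 × 324 = 324
  C-H: 9 × 418 = 3762
  H-Cl: 1 × 443 = 443
  Σ(formed) = 5549 kJ
ΔH = Σ(broken) − Σ(formed) = 5438 − 5549 = −111 kJ

ΔH ≈ −111 kJ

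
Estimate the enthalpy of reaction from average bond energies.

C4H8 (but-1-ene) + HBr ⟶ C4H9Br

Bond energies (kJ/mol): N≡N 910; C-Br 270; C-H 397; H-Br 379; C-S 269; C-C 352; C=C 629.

ΔH ≈ −11 kJ

Bonds broken (reactants):
  C-C: 2 × 352 = 704
  C-H: 8 × 397 = 3176
  C=C: 1 × 629 = 629
  H-Br: 1 × 379 = 379
  Σ(broken) = 4888 kJ
Bonds formed (products):
  C-Br: 1 × 270 = 270
  C-C: 3 × 352 = 1056
  C-H: 9 × 397 = 3573
  Σ(formed) = 4899 kJ
ΔH = Σ(broken) − Σ(formed) = 4888 − 4899 = −11 kJ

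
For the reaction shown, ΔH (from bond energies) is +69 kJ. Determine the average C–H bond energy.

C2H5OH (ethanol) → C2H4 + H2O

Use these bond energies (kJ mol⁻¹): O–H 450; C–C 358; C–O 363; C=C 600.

D(C–H) ≈ 398 kJ/mol

Let D be the C–H bond energy.
Σ(broken) = 1×358 + 5×D + 1×363 + 1×450 = 1171 + 5D
Σ(formed) = 4×D + 1×600 + 2×450 = 1500 + 4D
ΔH = Σ(broken) − Σ(formed) = (1171 + 5D) − (1500 + 4D) = −329 + D
Setting this equal to +69 kJ gives D = 398 kJ/mol.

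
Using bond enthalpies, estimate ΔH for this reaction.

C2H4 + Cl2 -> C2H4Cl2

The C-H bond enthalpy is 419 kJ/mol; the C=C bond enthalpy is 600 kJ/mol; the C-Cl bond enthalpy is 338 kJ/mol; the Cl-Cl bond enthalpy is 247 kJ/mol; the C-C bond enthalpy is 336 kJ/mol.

Bonds broken (reactants):
  C-H: 4 × 419 = 1676
  C=C: 1 × 600 = 600
  Cl-Cl: 1 × 247 = 247
  Σ(broken) = 2523 kJ
Bonds formed (products):
  C-C: 1 × 336 = 336
  C-Cl: 2 × 338 = 676
  C-H: 4 × 419 = 1676
  Σ(formed) = 2688 kJ
ΔH = Σ(broken) − Σ(formed) = 2523 − 2688 = −165 kJ

ΔH ≈ −165 kJ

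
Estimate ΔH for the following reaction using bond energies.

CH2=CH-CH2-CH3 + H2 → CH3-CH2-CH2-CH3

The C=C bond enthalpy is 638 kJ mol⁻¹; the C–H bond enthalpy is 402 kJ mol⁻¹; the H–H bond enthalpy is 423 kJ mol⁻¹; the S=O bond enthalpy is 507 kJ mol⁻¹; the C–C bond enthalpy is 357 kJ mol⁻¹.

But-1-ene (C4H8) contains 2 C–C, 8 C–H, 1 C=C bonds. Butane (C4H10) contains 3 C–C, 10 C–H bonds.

ΔH ≈ −100 kJ

Bonds broken (reactants):
  C–C: 2 × 357 = 714
  C–H: 8 × 402 = 3216
  C=C: 1 × 638 = 638
  H–H: 1 × 423 = 423
  Σ(broken) = 4991 kJ
Bonds formed (products):
  C–C: 3 × 357 = 1071
  C–H: 10 × 402 = 4020
  Σ(formed) = 5091 kJ
ΔH = Σ(broken) − Σ(formed) = 4991 − 5091 = −100 kJ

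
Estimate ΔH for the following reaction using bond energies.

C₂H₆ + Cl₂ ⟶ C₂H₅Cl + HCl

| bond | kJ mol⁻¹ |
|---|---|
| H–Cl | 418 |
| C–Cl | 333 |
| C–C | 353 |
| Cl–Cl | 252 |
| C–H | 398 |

ΔH ≈ −101 kJ

Bonds broken (reactants):
  C–C: 1 × 353 = 353
  C–H: 6 × 398 = 2388
  Cl–Cl: 1 × 252 = 252
  Σ(broken) = 2993 kJ
Bonds formed (products):
  C–C: 1 × 353 = 353
  C–Cl: 1 × 333 = 333
  C–H: 5 × 398 = 1990
  H–Cl: 1 × 418 = 418
  Σ(formed) = 3094 kJ
ΔH = Σ(broken) − Σ(formed) = 2993 − 3094 = −101 kJ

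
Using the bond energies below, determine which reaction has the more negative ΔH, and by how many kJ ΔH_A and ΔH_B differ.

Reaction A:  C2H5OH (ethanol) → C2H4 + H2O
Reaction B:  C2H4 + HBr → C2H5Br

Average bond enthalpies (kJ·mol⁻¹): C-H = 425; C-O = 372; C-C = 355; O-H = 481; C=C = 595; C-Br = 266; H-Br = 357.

Reaction B, by 170 kJ

Reaction A:
  Bonds broken (reactants):
    C-C: 1 × 355 = 355
    C-H: 5 × 425 = 2125
    C-O: 1 × 372 = 372
    O-H: 1 × 481 = 481
    Σ(broken) = 3333 kJ
  Bonds formed (products):
    C-H: 4 × 425 = 1700
    C=C: 1 × 595 = 595
    O-H: 2 × 481 = 962
    Σ(formed) = 3257 kJ
  ΔH_A = 3333 − 3257 = +76 kJ
Reaction B:
  Bonds broken (reactants):
    C-H: 4 × 425 = 1700
    C=C: 1 × 595 = 595
    H-Br: 1 × 357 = 357
    Σ(broken) = 2652 kJ
  Bonds formed (products):
    C-Br: 1 × 266 = 266
    C-C: 1 × 355 = 355
    C-H: 5 × 425 = 2125
    Σ(formed) = 2746 kJ
  ΔH_B = 2652 − 2746 = −94 kJ
ΔH_A − ΔH_B = +170 kJ, so reaction B has the more negative ΔH; |ΔH_A − ΔH_B| = 170 kJ.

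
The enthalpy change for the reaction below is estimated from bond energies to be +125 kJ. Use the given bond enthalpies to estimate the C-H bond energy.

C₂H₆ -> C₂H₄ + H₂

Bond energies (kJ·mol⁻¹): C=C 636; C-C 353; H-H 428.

Let D be the C-H bond energy.
Σ(broken) = 1×353 + 6×D = 353 + 6D
Σ(formed) = 4×D + 1×636 + 1×428 = 1064 + 4D
ΔH = Σ(broken) − Σ(formed) = (353 + 6D) − (1064 + 4D) = −711 + 2D
Setting this equal to +125 kJ gives 2D = 836, so D = 418 kJ/mol.

D(C-H) ≈ 418 kJ/mol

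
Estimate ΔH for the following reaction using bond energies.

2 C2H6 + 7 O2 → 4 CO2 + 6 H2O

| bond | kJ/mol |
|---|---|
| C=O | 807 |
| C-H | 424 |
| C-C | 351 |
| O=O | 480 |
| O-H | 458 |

ΔH ≈ −2802 kJ

Bonds broken (reactants):
  C-C: 2 × 351 = 702
  C-H: 12 × 424 = 5088
  O=O: 7 × 480 = 3360
  Σ(broken) = 9150 kJ
Bonds formed (products):
  C=O: 8 × 807 = 6456
  O-H: 12 × 458 = 5496
  Σ(formed) = 11952 kJ
ΔH = Σ(broken) − Σ(formed) = 9150 − 11952 = −2802 kJ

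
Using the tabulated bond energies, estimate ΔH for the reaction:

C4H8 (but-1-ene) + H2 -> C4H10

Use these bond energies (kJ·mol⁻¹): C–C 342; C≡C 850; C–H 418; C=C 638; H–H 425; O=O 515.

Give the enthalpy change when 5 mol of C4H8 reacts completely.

Bonds broken (reactants):
  C–C: 2 × 342 = 684
  C–H: 8 × 418 = 3344
  C=C: 1 × 638 = 638
  H–H: 1 × 425 = 425
  Σ(broken) = 5091 kJ
Bonds formed (products):
  C–C: 3 × 342 = 1026
  C–H: 10 × 418 = 4180
  Σ(formed) = 5206 kJ
ΔH = Σ(broken) − Σ(formed) = 5091 − 5206 = −115 kJ
For 5× the reaction as written: 5 × (−115) = −575 kJ

ΔH = −575 kJ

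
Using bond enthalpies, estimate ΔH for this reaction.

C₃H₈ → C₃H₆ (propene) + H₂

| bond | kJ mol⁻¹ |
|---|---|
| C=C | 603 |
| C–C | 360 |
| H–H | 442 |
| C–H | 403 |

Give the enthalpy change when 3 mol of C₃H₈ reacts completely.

Bonds broken (reactants):
  C–C: 2 × 360 = 720
  C–H: 8 × 403 = 3224
  Σ(broken) = 3944 kJ
Bonds formed (products):
  C–C: 1 × 360 = 360
  C–H: 6 × 403 = 2418
  C=C: 1 × 603 = 603
  H–H: 1 × 442 = 442
  Σ(formed) = 3823 kJ
ΔH = Σ(broken) − Σ(formed) = 3944 − 3823 = +121 kJ
For 3× the reaction as written: 3 × (+121) = +363 kJ

ΔH = +363 kJ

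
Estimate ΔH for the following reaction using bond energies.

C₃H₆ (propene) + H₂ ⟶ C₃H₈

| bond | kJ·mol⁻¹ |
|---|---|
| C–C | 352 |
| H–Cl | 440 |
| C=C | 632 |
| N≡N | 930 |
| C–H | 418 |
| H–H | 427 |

Bonds broken (reactants):
  C–C: 1 × 352 = 352
  C–H: 6 × 418 = 2508
  C=C: 1 × 632 = 632
  H–H: 1 × 427 = 427
  Σ(broken) = 3919 kJ
Bonds formed (products):
  C–C: 2 × 352 = 704
  C–H: 8 × 418 = 3344
  Σ(formed) = 4048 kJ
ΔH = Σ(broken) − Σ(formed) = 3919 − 4048 = −129 kJ

ΔH ≈ −129 kJ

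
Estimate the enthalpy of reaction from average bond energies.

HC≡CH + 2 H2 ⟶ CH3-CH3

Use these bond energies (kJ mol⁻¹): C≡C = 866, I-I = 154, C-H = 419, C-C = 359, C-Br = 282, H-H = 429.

Bonds broken (reactants):
  C≡C: 1 × 866 = 866
  C-H: 2 × 419 = 838
  H-H: 2 × 429 = 858
  Σ(broken) = 2562 kJ
Bonds formed (products):
  C-C: 1 × 359 = 359
  C-H: 6 × 419 = 2514
  Σ(formed) = 2873 kJ
ΔH = Σ(broken) − Σ(formed) = 2562 − 2873 = −311 kJ

ΔH ≈ −311 kJ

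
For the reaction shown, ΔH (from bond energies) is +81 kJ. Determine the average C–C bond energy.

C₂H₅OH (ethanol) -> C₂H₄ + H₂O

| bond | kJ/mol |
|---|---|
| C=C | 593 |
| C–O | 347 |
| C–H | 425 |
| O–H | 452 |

Let D be the C–C bond energy.
Σ(broken) = 1×D + 5×425 + 1×347 + 1×452 = 2924 + D
Σ(formed) = 4×425 + 1×593 + 2×452 = 3197
ΔH = Σ(broken) − Σ(formed) = (2924 + D) − (3197) = −273 + D
Setting this equal to +81 kJ gives D = 354 kJ/mol.

D(C–C) ≈ 354 kJ/mol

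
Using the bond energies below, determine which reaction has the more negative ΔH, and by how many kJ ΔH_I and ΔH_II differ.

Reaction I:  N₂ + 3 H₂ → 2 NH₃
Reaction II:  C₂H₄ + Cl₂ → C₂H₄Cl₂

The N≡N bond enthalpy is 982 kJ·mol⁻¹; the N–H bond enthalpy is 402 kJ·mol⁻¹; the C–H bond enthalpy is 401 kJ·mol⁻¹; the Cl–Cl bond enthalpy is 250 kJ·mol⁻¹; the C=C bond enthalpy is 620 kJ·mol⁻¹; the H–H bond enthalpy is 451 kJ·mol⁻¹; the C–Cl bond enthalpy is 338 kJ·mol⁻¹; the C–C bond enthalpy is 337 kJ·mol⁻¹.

Reaction II, by 66 kJ

Reaction I:
  Bonds broken (reactants):
    H–H: 3 × 451 = 1353
    N≡N: 1 × 982 = 982
    Σ(broken) = 2335 kJ
  Bonds formed (products):
    N–H: 6 × 402 = 2412
    Σ(formed) = 2412 kJ
  ΔH_I = 2335 − 2412 = −77 kJ
Reaction II:
  Bonds broken (reactants):
    C–H: 4 × 401 = 1604
    C=C: 1 × 620 = 620
    Cl–Cl: 1 × 250 = 250
    Σ(broken) = 2474 kJ
  Bonds formed (products):
    C–C: 1 × 337 = 337
    C–Cl: 2 × 338 = 676
    C–H: 4 × 401 = 1604
    Σ(formed) = 2617 kJ
  ΔH_II = 2474 − 2617 = −143 kJ
ΔH_I − ΔH_II = +66 kJ, so reaction II has the more negative ΔH; |ΔH_I − ΔH_II| = 66 kJ.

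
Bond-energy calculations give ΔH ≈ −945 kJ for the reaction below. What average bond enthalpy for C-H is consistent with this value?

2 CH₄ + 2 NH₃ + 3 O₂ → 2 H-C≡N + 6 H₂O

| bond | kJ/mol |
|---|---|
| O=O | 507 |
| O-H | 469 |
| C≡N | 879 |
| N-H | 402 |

D(C-H) ≈ 418 kJ/mol

Let D be the C-H bond energy.
Σ(broken) = 8×D + 6×402 + 3×507 = 3933 + 8D
Σ(formed) = 2×879 + 2×D + 12×469 = 7386 + 2D
ΔH = Σ(broken) − Σ(formed) = (3933 + 8D) − (7386 + 2D) = −3453 + 6D
Setting this equal to −945 kJ gives 6D = 2508, so D = 418 kJ/mol.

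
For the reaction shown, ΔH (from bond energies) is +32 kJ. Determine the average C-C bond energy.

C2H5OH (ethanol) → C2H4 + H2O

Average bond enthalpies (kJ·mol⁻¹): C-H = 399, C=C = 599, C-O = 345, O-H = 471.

Let D be the C-C bond energy.
Σ(broken) = 1×D + 5×399 + 1×345 + 1×471 = 2811 + D
Σ(formed) = 4×399 + 1×599 + 2×471 = 3137
ΔH = Σ(broken) − Σ(formed) = (2811 + D) − (3137) = −326 + D
Setting this equal to +32 kJ gives D = 358 kJ/mol.

D(C-C) ≈ 358 kJ/mol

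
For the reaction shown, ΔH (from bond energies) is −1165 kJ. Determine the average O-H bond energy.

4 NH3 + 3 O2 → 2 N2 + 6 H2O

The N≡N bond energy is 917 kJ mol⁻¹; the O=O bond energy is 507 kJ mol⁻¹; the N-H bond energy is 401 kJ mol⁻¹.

D(O-H) ≈ 472 kJ/mol

Let D be the O-H bond energy.
Σ(broken) = 12×401 + 3×507 = 6333
Σ(formed) = 2×917 + 12×D = 1834 + 12D
ΔH = Σ(broken) − Σ(formed) = (6333) − (1834 + 12D) = +4499 − 12D
Setting this equal to −1165 kJ gives 12D = 5664, so D = 472 kJ/mol.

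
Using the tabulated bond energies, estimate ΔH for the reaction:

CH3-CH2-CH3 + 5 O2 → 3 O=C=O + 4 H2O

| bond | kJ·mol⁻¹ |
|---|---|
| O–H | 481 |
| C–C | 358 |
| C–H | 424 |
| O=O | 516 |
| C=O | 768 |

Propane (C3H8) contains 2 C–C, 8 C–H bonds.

Bonds broken (reactants):
  C–C: 2 × 358 = 716
  C–H: 8 × 424 = 3392
  O=O: 5 × 516 = 2580
  Σ(broken) = 6688 kJ
Bonds formed (products):
  C=O: 6 × 768 = 4608
  O–H: 8 × 481 = 3848
  Σ(formed) = 8456 kJ
ΔH = Σ(broken) − Σ(formed) = 6688 − 8456 = −1768 kJ

ΔH ≈ −1768 kJ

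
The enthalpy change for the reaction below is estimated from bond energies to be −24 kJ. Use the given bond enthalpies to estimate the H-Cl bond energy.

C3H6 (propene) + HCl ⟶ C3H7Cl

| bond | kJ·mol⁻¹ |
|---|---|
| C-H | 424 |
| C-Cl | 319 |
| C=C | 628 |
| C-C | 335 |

D(H-Cl) ≈ 426 kJ/mol

Let D be the H-Cl bond energy.
Σ(broken) = 1×335 + 6×424 + 1×628 + 1×D = 3507 + D
Σ(formed) = 2×335 + 1×319 + 7×424 = 3957
ΔH = Σ(broken) − Σ(formed) = (3507 + D) − (3957) = −450 + D
Setting this equal to −24 kJ gives D = 426 kJ/mol.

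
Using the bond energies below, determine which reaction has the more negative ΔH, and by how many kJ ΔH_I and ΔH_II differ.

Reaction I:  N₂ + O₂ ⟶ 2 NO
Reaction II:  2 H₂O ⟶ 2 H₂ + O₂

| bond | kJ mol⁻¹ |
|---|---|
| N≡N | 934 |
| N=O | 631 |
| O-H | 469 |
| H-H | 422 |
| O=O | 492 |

Reaction I:
  Bonds broken (reactants):
    N≡N: 1 × 934 = 934
    O=O: 1 × 492 = 492
    Σ(broken) = 1426 kJ
  Bonds formed (products):
    N=O: 2 × 631 = 1262
    Σ(formed) = 1262 kJ
  ΔH_I = 1426 − 1262 = +164 kJ
Reaction II:
  Bonds broken (reactants):
    O-H: 4 × 469 = 1876
    Σ(broken) = 1876 kJ
  Bonds formed (products):
    H-H: 2 × 422 = 844
    O=O: 1 × 492 = 492
    Σ(formed) = 1336 kJ
  ΔH_II = 1876 − 1336 = +540 kJ
ΔH_I − ΔH_II = −376 kJ, so reaction I has the more negative ΔH; |ΔH_I − ΔH_II| = 376 kJ.

Reaction I, by 376 kJ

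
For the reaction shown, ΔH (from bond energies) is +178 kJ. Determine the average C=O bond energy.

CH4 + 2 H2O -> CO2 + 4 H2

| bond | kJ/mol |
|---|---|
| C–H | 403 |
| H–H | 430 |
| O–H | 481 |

D(C=O) ≈ 819 kJ/mol

Let D be the C=O bond energy.
Σ(broken) = 4×403 + 4×481 = 3536
Σ(formed) = 2×D + 4×430 = 1720 + 2D
ΔH = Σ(broken) − Σ(formed) = (3536) − (1720 + 2D) = +1816 − 2D
Setting this equal to +178 kJ gives 2D = 1638, so D = 819 kJ/mol.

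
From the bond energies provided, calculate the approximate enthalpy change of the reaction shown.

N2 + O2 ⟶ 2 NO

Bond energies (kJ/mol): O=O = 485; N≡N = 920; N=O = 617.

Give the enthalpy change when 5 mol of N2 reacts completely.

ΔH = +855 kJ

Bonds broken (reactants):
  N≡N: 1 × 920 = 920
  O=O: 1 × 485 = 485
  Σ(broken) = 1405 kJ
Bonds formed (products):
  N=O: 2 × 617 = 1234
  Σ(formed) = 1234 kJ
ΔH = Σ(broken) − Σ(formed) = 1405 − 1234 = +171 kJ
For 5× the reaction as written: 5 × (+171) = +855 kJ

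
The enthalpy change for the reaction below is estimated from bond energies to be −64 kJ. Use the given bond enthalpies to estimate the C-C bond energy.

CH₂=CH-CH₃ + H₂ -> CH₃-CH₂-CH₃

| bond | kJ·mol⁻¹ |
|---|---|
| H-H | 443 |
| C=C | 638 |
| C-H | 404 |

Let D be the C-C bond energy.
Σ(broken) = 1×D + 6×404 + 1×638 + 1×443 = 3505 + D
Σ(formed) = 2×D + 8×404 = 3232 + 2D
ΔH = Σ(broken) − Σ(formed) = (3505 + D) − (3232 + 2D) = +273 − D
Setting this equal to −64 kJ gives D = 337 kJ/mol.

D(C-C) ≈ 337 kJ/mol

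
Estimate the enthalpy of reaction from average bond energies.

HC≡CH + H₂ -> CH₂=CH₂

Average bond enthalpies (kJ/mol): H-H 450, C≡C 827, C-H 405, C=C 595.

Bonds broken (reactants):
  C≡C: 1 × 827 = 827
  C-H: 2 × 405 = 810
  H-H: 1 × 450 = 450
  Σ(broken) = 2087 kJ
Bonds formed (products):
  C-H: 4 × 405 = 1620
  C=C: 1 × 595 = 595
  Σ(formed) = 2215 kJ
ΔH = Σ(broken) − Σ(formed) = 2087 − 2215 = −128 kJ

ΔH ≈ −128 kJ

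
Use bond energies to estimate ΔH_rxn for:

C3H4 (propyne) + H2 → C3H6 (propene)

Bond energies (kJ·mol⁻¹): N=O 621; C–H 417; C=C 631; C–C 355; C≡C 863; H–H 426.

ΔH ≈ −176 kJ

Bonds broken (reactants):
  C≡C: 1 × 863 = 863
  C–C: 1 × 355 = 355
  C–H: 4 × 417 = 1668
  H–H: 1 × 426 = 426
  Σ(broken) = 3312 kJ
Bonds formed (products):
  C–C: 1 × 355 = 355
  C–H: 6 × 417 = 2502
  C=C: 1 × 631 = 631
  Σ(formed) = 3488 kJ
ΔH = Σ(broken) − Σ(formed) = 3312 − 3488 = −176 kJ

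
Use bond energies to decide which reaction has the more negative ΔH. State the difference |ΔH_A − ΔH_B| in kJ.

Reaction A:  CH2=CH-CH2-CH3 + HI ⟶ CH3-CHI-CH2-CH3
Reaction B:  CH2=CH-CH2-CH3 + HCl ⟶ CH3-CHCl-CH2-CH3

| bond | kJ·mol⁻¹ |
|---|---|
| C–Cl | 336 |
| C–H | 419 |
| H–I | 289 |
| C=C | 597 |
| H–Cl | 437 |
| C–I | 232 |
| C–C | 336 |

Reaction A, by 44 kJ

Reaction A:
  Bonds broken (reactants):
    C–C: 2 × 336 = 672
    C–H: 8 × 419 = 3352
    C=C: 1 × 597 = 597
    H–I: 1 × 289 = 289
    Σ(broken) = 4910 kJ
  Bonds formed (products):
    C–C: 3 × 336 = 1008
    C–H: 9 × 419 = 3771
    C–I: 1 × 232 = 232
    Σ(formed) = 5011 kJ
  ΔH_A = 4910 − 5011 = −101 kJ
Reaction B:
  Bonds broken (reactants):
    C–C: 2 × 336 = 672
    C–H: 8 × 419 = 3352
    C=C: 1 × 597 = 597
    H–Cl: 1 × 437 = 437
    Σ(broken) = 5058 kJ
  Bonds formed (products):
    C–C: 3 × 336 = 1008
    C–Cl: 1 × 336 = 336
    C–H: 9 × 419 = 3771
    Σ(formed) = 5115 kJ
  ΔH_B = 5058 − 5115 = −57 kJ
ΔH_A − ΔH_B = −44 kJ, so reaction A has the more negative ΔH; |ΔH_A − ΔH_B| = 44 kJ.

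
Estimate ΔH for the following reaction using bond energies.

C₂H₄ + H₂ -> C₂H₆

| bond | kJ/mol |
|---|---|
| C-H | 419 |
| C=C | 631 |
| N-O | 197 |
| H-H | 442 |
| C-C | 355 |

ΔH ≈ −120 kJ

Bonds broken (reactants):
  C-H: 4 × 419 = 1676
  C=C: 1 × 631 = 631
  H-H: 1 × 442 = 442
  Σ(broken) = 2749 kJ
Bonds formed (products):
  C-C: 1 × 355 = 355
  C-H: 6 × 419 = 2514
  Σ(formed) = 2869 kJ
ΔH = Σ(broken) − Σ(formed) = 2749 − 2869 = −120 kJ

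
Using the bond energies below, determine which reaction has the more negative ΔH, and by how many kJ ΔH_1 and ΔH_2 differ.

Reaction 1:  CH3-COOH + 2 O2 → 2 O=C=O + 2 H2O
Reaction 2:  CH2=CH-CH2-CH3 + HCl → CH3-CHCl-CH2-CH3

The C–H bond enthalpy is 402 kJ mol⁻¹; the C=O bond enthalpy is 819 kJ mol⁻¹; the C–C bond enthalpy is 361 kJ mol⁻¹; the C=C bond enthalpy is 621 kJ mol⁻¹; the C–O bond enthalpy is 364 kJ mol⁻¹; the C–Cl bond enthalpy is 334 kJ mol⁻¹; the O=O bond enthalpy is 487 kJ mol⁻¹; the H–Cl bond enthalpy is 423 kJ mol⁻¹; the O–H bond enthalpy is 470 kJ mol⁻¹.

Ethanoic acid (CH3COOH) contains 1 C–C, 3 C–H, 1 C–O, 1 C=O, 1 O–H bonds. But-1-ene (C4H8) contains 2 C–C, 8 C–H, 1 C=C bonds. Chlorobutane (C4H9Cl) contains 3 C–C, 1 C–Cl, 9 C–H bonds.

Reaction 1:
  Bonds broken (reactants):
    C–C: 1 × 361 = 361
    C–H: 3 × 402 = 1206
    C–O: 1 × 364 = 364
    C=O: 1 × 819 = 819
    O–H: 1 × 470 = 470
    O=O: 2 × 487 = 974
    Σ(broken) = 4194 kJ
  Bonds formed (products):
    C=O: 4 × 819 = 3276
    O–H: 4 × 470 = 1880
    Σ(formed) = 5156 kJ
  ΔH_1 = 4194 − 5156 = −962 kJ
Reaction 2:
  Bonds broken (reactants):
    C–C: 2 × 361 = 722
    C–H: 8 × 402 = 3216
    C=C: 1 × 621 = 621
    H–Cl: 1 × 423 = 423
    Σ(broken) = 4982 kJ
  Bonds formed (products):
    C–C: 3 × 361 = 1083
    C–Cl: 1 × 334 = 334
    C–H: 9 × 402 = 3618
    Σ(formed) = 5035 kJ
  ΔH_2 = 4982 − 5035 = −53 kJ
ΔH_1 − ΔH_2 = −909 kJ, so reaction 1 has the more negative ΔH; |ΔH_1 − ΔH_2| = 909 kJ.

Reaction 1, by 909 kJ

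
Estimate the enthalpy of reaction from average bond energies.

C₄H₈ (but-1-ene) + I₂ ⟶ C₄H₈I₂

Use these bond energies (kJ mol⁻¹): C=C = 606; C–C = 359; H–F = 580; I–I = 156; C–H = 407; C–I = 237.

Bonds broken (reactants):
  C–C: 2 × 359 = 718
  C–H: 8 × 407 = 3256
  C=C: 1 × 606 = 606
  I–I: 1 × 156 = 156
  Σ(broken) = 4736 kJ
Bonds formed (products):
  C–C: 3 × 359 = 1077
  C–H: 8 × 407 = 3256
  C–I: 2 × 237 = 474
  Σ(formed) = 4807 kJ
ΔH = Σ(broken) − Σ(formed) = 4736 − 4807 = −71 kJ

ΔH ≈ −71 kJ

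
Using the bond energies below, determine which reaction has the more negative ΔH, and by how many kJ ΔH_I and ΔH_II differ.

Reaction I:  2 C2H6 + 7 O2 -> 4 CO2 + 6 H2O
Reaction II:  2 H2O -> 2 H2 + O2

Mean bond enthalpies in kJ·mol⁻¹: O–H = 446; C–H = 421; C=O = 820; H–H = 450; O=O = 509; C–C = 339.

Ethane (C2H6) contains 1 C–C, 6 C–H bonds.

Reaction I:
  Bonds broken (reactants):
    C–C: 2 × 339 = 678
    C–H: 12 × 421 = 5052
    O=O: 7 × 509 = 3563
    Σ(broken) = 9293 kJ
  Bonds formed (products):
    C=O: 8 × 820 = 6560
    O–H: 12 × 446 = 5352
    Σ(formed) = 11912 kJ
  ΔH_I = 9293 − 11912 = −2619 kJ
Reaction II:
  Bonds broken (reactants):
    O–H: 4 × 446 = 1784
    Σ(broken) = 1784 kJ
  Bonds formed (products):
    H–H: 2 × 450 = 900
    O=O: 1 × 509 = 509
    Σ(formed) = 1409 kJ
  ΔH_II = 1784 − 1409 = +375 kJ
ΔH_I − ΔH_II = −2994 kJ, so reaction I has the more negative ΔH; |ΔH_I − ΔH_II| = 2994 kJ.

Reaction I, by 2994 kJ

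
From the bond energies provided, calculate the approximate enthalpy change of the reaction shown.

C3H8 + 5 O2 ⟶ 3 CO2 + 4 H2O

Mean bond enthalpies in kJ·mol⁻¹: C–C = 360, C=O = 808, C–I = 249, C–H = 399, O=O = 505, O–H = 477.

Bonds broken (reactants):
  C–C: 2 × 360 = 720
  C–H: 8 × 399 = 3192
  O=O: 5 × 505 = 2525
  Σ(broken) = 6437 kJ
Bonds formed (products):
  C=O: 6 × 808 = 4848
  O–H: 8 × 477 = 3816
  Σ(formed) = 8664 kJ
ΔH = Σ(broken) − Σ(formed) = 6437 − 8664 = −2227 kJ

ΔH ≈ −2227 kJ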